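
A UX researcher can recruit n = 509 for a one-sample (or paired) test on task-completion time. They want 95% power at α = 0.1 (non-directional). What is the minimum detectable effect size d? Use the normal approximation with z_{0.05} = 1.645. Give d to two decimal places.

For a single sample (or paired design) of n = 509: d_min = (z_{α/2} + z_β)/√n.
z-sum = 1.645 + 1.645 = 3.290.
d_min = 3.290 / √509 = 3.290 / 22.561 = 0.146.

d_min ≈ 0.15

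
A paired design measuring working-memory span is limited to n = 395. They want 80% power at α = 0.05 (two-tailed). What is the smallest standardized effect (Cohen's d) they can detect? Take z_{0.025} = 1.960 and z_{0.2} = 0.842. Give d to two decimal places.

For a single sample (or paired design) of n = 395: d_min = (z_{α/2} + z_β)/√n.
z-sum = 1.960 + 0.842 = 2.802.
d_min = 2.802 / √395 = 2.802 / 19.875 = 0.141.

d_min ≈ 0.14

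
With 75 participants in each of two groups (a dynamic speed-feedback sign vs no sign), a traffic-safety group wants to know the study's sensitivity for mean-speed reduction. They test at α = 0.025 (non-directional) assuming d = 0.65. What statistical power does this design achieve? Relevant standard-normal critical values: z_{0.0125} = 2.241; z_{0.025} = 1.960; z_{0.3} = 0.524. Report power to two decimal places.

power ≈ 0.96

For two equal groups, power = Φ(d·√(n/2) − z_{α/2}).
d·√(n/2) = 0.65 × √(75/2) = 0.65 × 6.124 = 3.980.
z_β = 3.980 − 2.241 = 1.739.
Power = Φ(1.739) = 0.959.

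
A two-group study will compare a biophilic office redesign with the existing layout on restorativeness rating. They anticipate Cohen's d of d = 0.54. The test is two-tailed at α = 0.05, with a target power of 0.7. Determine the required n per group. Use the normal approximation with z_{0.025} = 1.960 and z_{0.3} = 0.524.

For two independent groups with equal n: n = 2·((z_{α/2} + z_β) / d)².
z_{α/2} + z_β = 1.960 + 0.524 = 2.484.
n = 2 × (2.484 / 0.54)² = 2 × 4.600² = 2 × 21.16 = 42.3.
Round up to the next whole participant.

n = 43 per group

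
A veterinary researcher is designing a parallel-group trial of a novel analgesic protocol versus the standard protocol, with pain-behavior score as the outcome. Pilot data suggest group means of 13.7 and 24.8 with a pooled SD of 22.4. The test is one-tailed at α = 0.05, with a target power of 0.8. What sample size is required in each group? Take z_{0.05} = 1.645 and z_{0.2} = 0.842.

Cohen's d = |M₁ − M₂| / SD_pooled = |13.7 − 24.8| / 22.4 = 11.1 / 22.4 = 0.496.
For two independent groups with equal n: n = 2·((z_{α} + z_β) / d)².
z_{α} + z_β = 1.645 + 0.842 = 2.487.
n = 2 × (2.487 / 0.496)² = 2 × 5.014² = 2 × 25.14 = 50.3.
Round up to the next whole participant.

n = 51 per group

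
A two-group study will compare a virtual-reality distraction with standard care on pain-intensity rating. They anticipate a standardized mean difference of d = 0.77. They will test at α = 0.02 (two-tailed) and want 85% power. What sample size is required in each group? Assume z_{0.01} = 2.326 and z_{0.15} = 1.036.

n = 39 per group

For two independent groups with equal n: n = 2·((z_{α/2} + z_β) / d)².
z_{α/2} + z_β = 2.326 + 1.036 = 3.362.
n = 2 × (3.362 / 0.77)² = 2 × 4.366² = 2 × 19.06 = 38.1.
Round up to the next whole participant.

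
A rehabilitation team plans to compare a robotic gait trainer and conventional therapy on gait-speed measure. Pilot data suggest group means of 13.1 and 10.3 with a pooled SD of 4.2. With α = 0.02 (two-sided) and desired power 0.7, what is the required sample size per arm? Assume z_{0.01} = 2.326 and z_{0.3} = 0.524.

n = 37 per group

Cohen's d = |M₁ − M₂| / SD_pooled = |13.1 − 10.3| / 4.2 = 2.8 / 4.2 = 0.667.
For two independent groups with equal n: n = 2·((z_{α/2} + z_β) / d)².
z_{α/2} + z_β = 2.326 + 0.524 = 2.850.
n = 2 × (2.850 / 0.667)² = 2 × 4.273² = 2 × 18.26 = 36.5.
Round up to the next whole participant.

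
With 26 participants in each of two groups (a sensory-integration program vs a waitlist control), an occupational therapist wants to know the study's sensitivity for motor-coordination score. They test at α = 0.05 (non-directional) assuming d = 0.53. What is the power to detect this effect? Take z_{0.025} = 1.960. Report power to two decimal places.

power ≈ 0.48

For two equal groups, power = Φ(d·√(n/2) − z_{α/2}).
d·√(n/2) = 0.53 × √(26/2) = 0.53 × 3.606 = 1.911.
z_β = 1.911 − 1.960 = -0.049.
Power = Φ(-0.049) = 0.480.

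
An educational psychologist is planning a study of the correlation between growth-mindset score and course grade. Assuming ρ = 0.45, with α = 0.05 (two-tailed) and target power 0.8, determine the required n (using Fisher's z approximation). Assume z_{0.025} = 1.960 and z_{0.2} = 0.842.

Fisher's z: C = ½·ln((1+r)/(1−r)) = ½·ln(2.6364) = 0.4847.
n = ((z_{α/2} + z_β)/C)² + 3.
(1.960 + 0.842) / 0.4847 = 2.802 / 0.4847 = 5.781.
n = 5.781² + 3 = 33.42 + 3 = 36.4.
Round up.

n = 37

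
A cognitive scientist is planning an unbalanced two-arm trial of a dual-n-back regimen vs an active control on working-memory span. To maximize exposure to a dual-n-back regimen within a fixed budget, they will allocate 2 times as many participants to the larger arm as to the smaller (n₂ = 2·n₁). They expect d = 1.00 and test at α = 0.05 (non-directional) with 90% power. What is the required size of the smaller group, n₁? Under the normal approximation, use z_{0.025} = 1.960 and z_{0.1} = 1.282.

n₁ = 16

With allocation ratio k = n₂/n₁ = 2, Var(x̄₁−x̄₂) = σ²(1/n₁ + 1/(k·n₁)) = σ²·(k+1)/(k·n₁).
So n₁ = (1 + 1/k)·((z_{α/2} + z_β)/d)² = 1.500 × (3.242/1.00)².
n₁ = 1.500 × 10.51 = 15.8.
Round up: n₁ = 16, giving n₂ = 2 × 16 = 32.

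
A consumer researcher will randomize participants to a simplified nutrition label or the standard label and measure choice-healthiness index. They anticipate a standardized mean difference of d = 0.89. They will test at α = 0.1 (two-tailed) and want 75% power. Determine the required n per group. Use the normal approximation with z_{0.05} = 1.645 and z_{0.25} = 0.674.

For two independent groups with equal n: n = 2·((z_{α/2} + z_β) / d)².
z_{α/2} + z_β = 1.645 + 0.674 = 2.319.
n = 2 × (2.319 / 0.89)² = 2 × 2.606² = 2 × 6.79 = 13.6.
Round up to the next whole participant.

n = 14 per group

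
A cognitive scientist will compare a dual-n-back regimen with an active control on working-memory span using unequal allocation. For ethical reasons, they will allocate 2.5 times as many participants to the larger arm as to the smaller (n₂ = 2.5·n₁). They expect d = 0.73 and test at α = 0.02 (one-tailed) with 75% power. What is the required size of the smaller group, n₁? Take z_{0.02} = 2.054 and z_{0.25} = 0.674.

With allocation ratio k = n₂/n₁ = 2.5, Var(x̄₁−x̄₂) = σ²(1/n₁ + 1/(k·n₁)) = σ²·(k+1)/(k·n₁).
So n₁ = (1 + 1/k)·((z_{α} + z_β)/d)² = 1.400 × (2.728/0.73)².
n₁ = 1.400 × 13.97 = 19.6.
Round up: n₁ = 20, giving n₂ = 2.5 × 20 = 50.

n₁ = 20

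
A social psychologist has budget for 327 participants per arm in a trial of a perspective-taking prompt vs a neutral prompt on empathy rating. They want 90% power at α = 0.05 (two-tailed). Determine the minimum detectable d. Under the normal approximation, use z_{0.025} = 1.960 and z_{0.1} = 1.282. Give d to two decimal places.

d_min ≈ 0.25

For two independent groups of n = 327 each: d_min = (z_{α/2} + z_β)·√(2/n).
z-sum = 1.960 + 1.282 = 3.242.
d_min = 3.242 × √(2/327) = 3.242 × 0.0782 = 0.254.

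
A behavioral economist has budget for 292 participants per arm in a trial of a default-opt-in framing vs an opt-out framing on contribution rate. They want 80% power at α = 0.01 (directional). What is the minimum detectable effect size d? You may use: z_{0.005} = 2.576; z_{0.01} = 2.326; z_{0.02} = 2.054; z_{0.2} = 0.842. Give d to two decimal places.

For two independent groups of n = 292 each: d_min = (z_{α} + z_β)·√(2/n).
z-sum = 2.326 + 0.842 = 3.168.
d_min = 3.168 × √(2/292) = 3.168 × 0.0828 = 0.262.

d_min ≈ 0.26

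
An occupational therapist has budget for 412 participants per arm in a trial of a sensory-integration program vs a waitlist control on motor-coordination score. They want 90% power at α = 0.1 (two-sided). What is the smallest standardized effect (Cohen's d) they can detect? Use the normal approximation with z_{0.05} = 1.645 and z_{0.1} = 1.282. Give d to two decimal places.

d_min ≈ 0.20

For two independent groups of n = 412 each: d_min = (z_{α/2} + z_β)·√(2/n).
z-sum = 1.645 + 1.282 = 2.927.
d_min = 2.927 × √(2/412) = 2.927 × 0.0697 = 0.204.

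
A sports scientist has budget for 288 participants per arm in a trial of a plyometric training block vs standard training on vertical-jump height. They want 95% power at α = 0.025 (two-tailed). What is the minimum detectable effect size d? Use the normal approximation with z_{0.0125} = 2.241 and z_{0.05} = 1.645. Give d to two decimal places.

d_min ≈ 0.32

For two independent groups of n = 288 each: d_min = (z_{α/2} + z_β)·√(2/n).
z-sum = 2.241 + 1.645 = 3.886.
d_min = 3.886 × √(2/288) = 3.886 × 0.0833 = 0.324.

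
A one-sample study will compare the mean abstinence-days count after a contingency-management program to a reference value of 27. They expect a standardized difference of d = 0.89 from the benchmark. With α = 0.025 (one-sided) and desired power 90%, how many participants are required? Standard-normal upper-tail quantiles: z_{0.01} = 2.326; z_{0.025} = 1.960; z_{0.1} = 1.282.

For a one-sample test: n = ((z_{α} + z_β) / d)².
z_{α} + z_β = 1.960 + 1.282 = 3.242.
n = (3.242 / 0.89)² = 3.643² = 13.27.
Round up.

n = 14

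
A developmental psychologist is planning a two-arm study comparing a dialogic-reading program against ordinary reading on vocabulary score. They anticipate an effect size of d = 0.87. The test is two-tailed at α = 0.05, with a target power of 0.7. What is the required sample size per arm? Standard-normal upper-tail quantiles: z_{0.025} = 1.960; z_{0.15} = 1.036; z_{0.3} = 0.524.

n = 17 per group

For two independent groups with equal n: n = 2·((z_{α/2} + z_β) / d)².
z_{α/2} + z_β = 1.960 + 0.524 = 2.484.
n = 2 × (2.484 / 0.87)² = 2 × 2.855² = 2 × 8.15 = 16.3.
Round up to the next whole participant.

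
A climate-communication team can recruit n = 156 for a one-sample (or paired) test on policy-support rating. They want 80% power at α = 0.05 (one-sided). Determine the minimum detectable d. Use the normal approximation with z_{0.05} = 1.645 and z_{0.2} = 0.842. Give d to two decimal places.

d_min ≈ 0.20

For a single sample (or paired design) of n = 156: d_min = (z_{α} + z_β)/√n.
z-sum = 1.645 + 0.842 = 2.487.
d_min = 2.487 / √156 = 2.487 / 12.490 = 0.199.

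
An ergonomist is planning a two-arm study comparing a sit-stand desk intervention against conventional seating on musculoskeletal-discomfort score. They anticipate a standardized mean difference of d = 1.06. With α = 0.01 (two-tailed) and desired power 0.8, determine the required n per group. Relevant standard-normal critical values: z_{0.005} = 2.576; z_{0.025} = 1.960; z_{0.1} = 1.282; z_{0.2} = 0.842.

For two independent groups with equal n: n = 2·((z_{α/2} + z_β) / d)².
z_{α/2} + z_β = 2.576 + 0.842 = 3.418.
n = 2 × (3.418 / 1.06)² = 2 × 3.225² = 2 × 10.40 = 20.8.
Round up to the next whole participant.

n = 21 per group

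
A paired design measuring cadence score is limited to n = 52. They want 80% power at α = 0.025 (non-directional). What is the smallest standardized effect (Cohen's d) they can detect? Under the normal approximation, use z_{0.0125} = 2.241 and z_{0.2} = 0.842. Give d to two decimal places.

d_min ≈ 0.43

For a single sample (or paired design) of n = 52: d_min = (z_{α/2} + z_β)/√n.
z-sum = 2.241 + 0.842 = 3.083.
d_min = 3.083 / √52 = 3.083 / 7.211 = 0.428.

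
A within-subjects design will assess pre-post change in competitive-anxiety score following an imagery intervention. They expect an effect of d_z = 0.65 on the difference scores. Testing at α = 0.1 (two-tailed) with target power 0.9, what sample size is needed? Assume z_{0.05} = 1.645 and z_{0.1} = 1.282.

n = 21 pairs

For a paired (one-sample on differences) test: n = ((z_{α/2} + z_β) / d)².
z_{α/2} + z_β = 1.645 + 1.282 = 2.927.
n = (2.927 / 0.65)² = 4.503² = 20.28.
Round up.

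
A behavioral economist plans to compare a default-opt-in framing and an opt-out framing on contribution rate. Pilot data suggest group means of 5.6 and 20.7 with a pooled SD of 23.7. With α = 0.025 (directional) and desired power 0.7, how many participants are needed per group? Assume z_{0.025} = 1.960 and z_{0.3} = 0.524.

Cohen's d = |M₁ − M₂| / SD_pooled = |5.6 − 20.7| / 23.7 = 15.1 / 23.7 = 0.637.
For two independent groups with equal n: n = 2·((z_{α} + z_β) / d)².
z_{α} + z_β = 1.960 + 0.524 = 2.484.
n = 2 × (2.484 / 0.637)² = 2 × 3.900² = 2 × 15.21 = 30.4.
Round up to the next whole participant.

n = 31 per group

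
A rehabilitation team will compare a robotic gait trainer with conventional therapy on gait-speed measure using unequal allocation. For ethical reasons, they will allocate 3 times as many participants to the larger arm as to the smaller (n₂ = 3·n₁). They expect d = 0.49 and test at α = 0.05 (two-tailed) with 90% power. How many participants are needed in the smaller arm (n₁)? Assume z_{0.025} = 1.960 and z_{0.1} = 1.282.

With allocation ratio k = n₂/n₁ = 3, Var(x̄₁−x̄₂) = σ²(1/n₁ + 1/(k·n₁)) = σ²·(k+1)/(k·n₁).
So n₁ = (1 + 1/k)·((z_{α/2} + z_β)/d)² = 1.333 × (3.242/0.49)².
n₁ = 1.333 × 43.78 = 58.4.
Round up: n₁ = 59, giving n₂ = 3 × 59 = 177.

n₁ = 59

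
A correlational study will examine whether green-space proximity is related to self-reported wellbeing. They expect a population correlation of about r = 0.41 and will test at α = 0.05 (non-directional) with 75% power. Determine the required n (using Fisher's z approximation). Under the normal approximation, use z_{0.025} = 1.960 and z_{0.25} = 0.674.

n = 40

Fisher's z: C = ½·ln((1+r)/(1−r)) = ½·ln(2.3898) = 0.4356.
n = ((z_{α/2} + z_β)/C)² + 3.
(1.960 + 0.674) / 0.4356 = 2.634 / 0.4356 = 6.047.
n = 6.047² + 3 = 36.56 + 3 = 39.6.
Round up.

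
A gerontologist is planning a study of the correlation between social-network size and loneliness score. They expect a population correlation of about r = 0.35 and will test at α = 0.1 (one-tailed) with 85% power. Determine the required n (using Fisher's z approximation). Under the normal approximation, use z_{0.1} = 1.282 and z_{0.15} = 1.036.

n = 44

Fisher's z: C = ½·ln((1+r)/(1−r)) = ½·ln(2.0769) = 0.3654.
n = ((z_{α} + z_β)/C)² + 3.
(1.282 + 1.036) / 0.3654 = 2.318 / 0.3654 = 6.344.
n = 6.344² + 3 = 40.24 + 3 = 43.2.
Round up.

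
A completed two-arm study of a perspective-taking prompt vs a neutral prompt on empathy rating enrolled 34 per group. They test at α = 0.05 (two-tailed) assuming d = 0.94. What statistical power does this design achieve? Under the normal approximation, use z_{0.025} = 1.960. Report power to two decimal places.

For two equal groups, power = Φ(d·√(n/2) − z_{α/2}).
d·√(n/2) = 0.94 × √(34/2) = 0.94 × 4.123 = 3.876.
z_β = 3.876 − 1.960 = 1.916.
Power = Φ(1.916) = 0.972.

power ≈ 0.97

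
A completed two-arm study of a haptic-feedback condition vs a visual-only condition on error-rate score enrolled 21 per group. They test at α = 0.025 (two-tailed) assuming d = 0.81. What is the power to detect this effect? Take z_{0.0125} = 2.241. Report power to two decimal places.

For two equal groups, power = Φ(d·√(n/2) − z_{α/2}).
d·√(n/2) = 0.81 × √(21/2) = 0.81 × 3.240 = 2.625.
z_β = 2.625 − 2.241 = 0.384.
Power = Φ(0.384) = 0.649.

power ≈ 0.65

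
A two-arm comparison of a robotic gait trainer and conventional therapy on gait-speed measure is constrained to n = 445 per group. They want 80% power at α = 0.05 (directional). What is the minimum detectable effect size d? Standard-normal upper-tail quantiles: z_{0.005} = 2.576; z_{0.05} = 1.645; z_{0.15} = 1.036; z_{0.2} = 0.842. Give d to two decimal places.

For two independent groups of n = 445 each: d_min = (z_{α} + z_β)·√(2/n).
z-sum = 1.645 + 0.842 = 2.487.
d_min = 2.487 × √(2/445) = 2.487 × 0.0670 = 0.167.

d_min ≈ 0.17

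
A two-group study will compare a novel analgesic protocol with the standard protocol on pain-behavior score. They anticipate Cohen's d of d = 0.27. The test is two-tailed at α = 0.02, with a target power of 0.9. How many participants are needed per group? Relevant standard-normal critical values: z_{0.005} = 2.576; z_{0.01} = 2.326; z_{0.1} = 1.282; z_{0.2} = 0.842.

For two independent groups with equal n: n = 2·((z_{α/2} + z_β) / d)².
z_{α/2} + z_β = 2.326 + 1.282 = 3.608.
n = 2 × (3.608 / 0.27)² = 2 × 13.363² = 2 × 178.57 = 357.1.
Round up to the next whole participant.

n = 358 per group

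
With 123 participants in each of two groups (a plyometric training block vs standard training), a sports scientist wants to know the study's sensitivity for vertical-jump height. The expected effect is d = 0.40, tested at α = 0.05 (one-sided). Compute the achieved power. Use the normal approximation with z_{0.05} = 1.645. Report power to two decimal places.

For two equal groups, power = Φ(d·√(n/2) − z_{α}).
d·√(n/2) = 0.40 × √(123/2) = 0.40 × 7.842 = 3.137.
z_β = 3.137 − 1.645 = 1.492.
Power = Φ(1.492) = 0.932.

power ≈ 0.93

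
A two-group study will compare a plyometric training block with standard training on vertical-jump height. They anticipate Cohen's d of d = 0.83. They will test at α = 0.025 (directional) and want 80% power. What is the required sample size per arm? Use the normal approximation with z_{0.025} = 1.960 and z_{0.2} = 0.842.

n = 23 per group

For two independent groups with equal n: n = 2·((z_{α} + z_β) / d)².
z_{α} + z_β = 1.960 + 0.842 = 2.802.
n = 2 × (2.802 / 0.83)² = 2 × 3.376² = 2 × 11.40 = 22.8.
Round up to the next whole participant.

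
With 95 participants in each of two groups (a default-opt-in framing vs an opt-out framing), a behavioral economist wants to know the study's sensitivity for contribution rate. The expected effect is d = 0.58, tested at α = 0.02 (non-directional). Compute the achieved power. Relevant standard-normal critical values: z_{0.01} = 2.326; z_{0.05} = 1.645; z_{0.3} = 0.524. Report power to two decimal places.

power ≈ 0.95

For two equal groups, power = Φ(d·√(n/2) − z_{α/2}).
d·√(n/2) = 0.58 × √(95/2) = 0.58 × 6.892 = 3.997.
z_β = 3.997 − 2.326 = 1.671.
Power = Φ(1.671) = 0.953.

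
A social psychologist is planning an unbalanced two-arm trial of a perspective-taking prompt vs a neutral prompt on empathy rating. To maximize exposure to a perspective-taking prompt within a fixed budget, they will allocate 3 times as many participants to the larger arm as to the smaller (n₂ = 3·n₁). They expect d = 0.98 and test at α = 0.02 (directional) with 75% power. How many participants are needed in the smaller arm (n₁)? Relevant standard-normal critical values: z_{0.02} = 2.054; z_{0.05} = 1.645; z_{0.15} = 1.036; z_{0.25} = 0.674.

With allocation ratio k = n₂/n₁ = 3, Var(x̄₁−x̄₂) = σ²(1/n₁ + 1/(k·n₁)) = σ²·(k+1)/(k·n₁).
So n₁ = (1 + 1/k)·((z_{α} + z_β)/d)² = 1.333 × (2.728/0.98)².
n₁ = 1.333 × 7.75 = 10.3.
Round up: n₁ = 11, giving n₂ = 3 × 11 = 33.

n₁ = 11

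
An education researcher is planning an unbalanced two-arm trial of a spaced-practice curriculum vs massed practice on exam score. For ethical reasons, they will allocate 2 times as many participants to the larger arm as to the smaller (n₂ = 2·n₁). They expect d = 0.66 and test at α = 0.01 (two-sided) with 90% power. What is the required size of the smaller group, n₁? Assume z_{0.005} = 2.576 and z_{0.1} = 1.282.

With allocation ratio k = n₂/n₁ = 2, Var(x̄₁−x̄₂) = σ²(1/n₁ + 1/(k·n₁)) = σ²·(k+1)/(k·n₁).
So n₁ = (1 + 1/k)·((z_{α/2} + z_β)/d)² = 1.500 × (3.858/0.66)².
n₁ = 1.500 × 34.17 = 51.3.
Round up: n₁ = 52, giving n₂ = 2 × 52 = 104.

n₁ = 52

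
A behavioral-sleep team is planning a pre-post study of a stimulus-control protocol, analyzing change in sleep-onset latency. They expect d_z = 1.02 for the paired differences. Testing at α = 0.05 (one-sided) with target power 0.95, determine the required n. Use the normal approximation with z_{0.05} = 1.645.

n = 11 pairs

For a paired (one-sample on differences) test: n = ((z_{α} + z_β) / d)².
z_{α} + z_β = 1.645 + 1.645 = 3.290.
n = (3.290 / 1.02)² = 3.225² = 10.40.
Round up.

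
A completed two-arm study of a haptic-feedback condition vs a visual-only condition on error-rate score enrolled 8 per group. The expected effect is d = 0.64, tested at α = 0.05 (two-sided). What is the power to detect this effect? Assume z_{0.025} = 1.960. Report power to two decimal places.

For two equal groups, power = Φ(d·√(n/2) − z_{α/2}).
d·√(n/2) = 0.64 × √(8/2) = 0.64 × 2.000 = 1.280.
z_β = 1.280 − 1.960 = -0.680.
Power = Φ(-0.680) = 0.248.

power ≈ 0.25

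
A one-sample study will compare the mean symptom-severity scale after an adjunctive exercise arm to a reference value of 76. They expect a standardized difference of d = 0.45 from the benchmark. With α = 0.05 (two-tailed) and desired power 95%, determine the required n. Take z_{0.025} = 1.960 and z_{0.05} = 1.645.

For a one-sample test: n = ((z_{α/2} + z_β) / d)².
z_{α/2} + z_β = 1.960 + 1.645 = 3.605.
n = (3.605 / 0.45)² = 8.011² = 64.18.
Round up.

n = 65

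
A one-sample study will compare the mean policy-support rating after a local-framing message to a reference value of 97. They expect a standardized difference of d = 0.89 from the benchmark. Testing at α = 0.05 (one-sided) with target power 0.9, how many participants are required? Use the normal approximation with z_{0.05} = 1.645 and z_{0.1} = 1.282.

For a one-sample test: n = ((z_{α} + z_β) / d)².
z_{α} + z_β = 1.645 + 1.282 = 2.927.
n = (2.927 / 0.89)² = 3.289² = 10.82.
Round up.

n = 11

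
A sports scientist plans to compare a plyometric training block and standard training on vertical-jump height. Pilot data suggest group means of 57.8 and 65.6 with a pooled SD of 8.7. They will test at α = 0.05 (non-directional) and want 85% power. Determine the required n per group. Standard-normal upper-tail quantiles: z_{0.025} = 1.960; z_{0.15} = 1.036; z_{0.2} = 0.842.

Cohen's d = |M₁ − M₂| / SD_pooled = |57.8 − 65.6| / 8.7 = 7.8 / 8.7 = 0.897.
For two independent groups with equal n: n = 2·((z_{α/2} + z_β) / d)².
z_{α/2} + z_β = 1.960 + 1.036 = 2.996.
n = 2 × (2.996 / 0.897)² = 2 × 3.340² = 2 × 11.16 = 22.3.
Round up to the next whole participant.

n = 23 per group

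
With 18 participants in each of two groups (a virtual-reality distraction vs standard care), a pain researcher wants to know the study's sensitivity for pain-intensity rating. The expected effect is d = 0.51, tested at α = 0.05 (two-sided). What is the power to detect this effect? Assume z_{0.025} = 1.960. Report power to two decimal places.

For two equal groups, power = Φ(d·√(n/2) − z_{α/2}).
d·√(n/2) = 0.51 × √(18/2) = 0.51 × 3.000 = 1.530.
z_β = 1.530 − 1.960 = -0.430.
Power = Φ(-0.430) = 0.334.

power ≈ 0.33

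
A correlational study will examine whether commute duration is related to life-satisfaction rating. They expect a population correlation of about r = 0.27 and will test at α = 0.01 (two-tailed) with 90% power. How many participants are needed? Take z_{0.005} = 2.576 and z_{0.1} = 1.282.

n = 198

Fisher's z: C = ½·ln((1+r)/(1−r)) = ½·ln(1.7397) = 0.2769.
n = ((z_{α/2} + z_β)/C)² + 3.
(2.576 + 1.282) / 0.2769 = 3.858 / 0.2769 = 13.933.
n = 13.933² + 3 = 194.12 + 3 = 197.1.
Round up.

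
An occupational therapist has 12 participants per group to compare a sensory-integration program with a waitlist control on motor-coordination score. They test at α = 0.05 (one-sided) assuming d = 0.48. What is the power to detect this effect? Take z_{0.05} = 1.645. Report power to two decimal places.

power ≈ 0.32

For two equal groups, power = Φ(d·√(n/2) − z_{α}).
d·√(n/2) = 0.48 × √(12/2) = 0.48 × 2.449 = 1.176.
z_β = 1.176 − 1.645 = -0.469.
Power = Φ(-0.469) = 0.319.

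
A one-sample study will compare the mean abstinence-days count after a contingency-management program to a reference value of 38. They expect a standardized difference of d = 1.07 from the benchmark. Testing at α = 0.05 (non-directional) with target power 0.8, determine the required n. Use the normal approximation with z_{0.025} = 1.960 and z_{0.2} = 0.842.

n = 7

For a one-sample test: n = ((z_{α/2} + z_β) / d)².
z_{α/2} + z_β = 1.960 + 0.842 = 2.802.
n = (2.802 / 1.07)² = 2.619² = 6.86.
Round up.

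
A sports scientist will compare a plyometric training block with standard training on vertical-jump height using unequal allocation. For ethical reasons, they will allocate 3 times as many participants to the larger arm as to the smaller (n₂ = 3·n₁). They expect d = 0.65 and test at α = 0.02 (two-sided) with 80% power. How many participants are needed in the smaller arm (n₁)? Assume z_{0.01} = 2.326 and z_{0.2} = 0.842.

With allocation ratio k = n₂/n₁ = 3, Var(x̄₁−x̄₂) = σ²(1/n₁ + 1/(k·n₁)) = σ²·(k+1)/(k·n₁).
So n₁ = (1 + 1/k)·((z_{α/2} + z_β)/d)² = 1.333 × (3.168/0.65)².
n₁ = 1.333 × 23.75 = 31.7.
Round up: n₁ = 32, giving n₂ = 3 × 32 = 96.

n₁ = 32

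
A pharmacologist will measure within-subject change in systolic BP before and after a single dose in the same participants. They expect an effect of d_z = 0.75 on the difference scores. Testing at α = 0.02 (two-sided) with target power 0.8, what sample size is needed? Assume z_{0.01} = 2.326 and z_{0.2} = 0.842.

n = 18 pairs

For a paired (one-sample on differences) test: n = ((z_{α/2} + z_β) / d)².
z_{α/2} + z_β = 2.326 + 0.842 = 3.168.
n = (3.168 / 0.75)² = 4.224² = 17.84.
Round up.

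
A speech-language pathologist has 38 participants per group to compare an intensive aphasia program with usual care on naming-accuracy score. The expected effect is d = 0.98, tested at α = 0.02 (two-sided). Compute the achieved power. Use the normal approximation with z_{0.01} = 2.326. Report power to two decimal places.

power ≈ 0.97

For two equal groups, power = Φ(d·√(n/2) − z_{α/2}).
d·√(n/2) = 0.98 × √(38/2) = 0.98 × 4.359 = 4.272.
z_β = 4.272 − 2.326 = 1.946.
Power = Φ(1.946) = 0.974.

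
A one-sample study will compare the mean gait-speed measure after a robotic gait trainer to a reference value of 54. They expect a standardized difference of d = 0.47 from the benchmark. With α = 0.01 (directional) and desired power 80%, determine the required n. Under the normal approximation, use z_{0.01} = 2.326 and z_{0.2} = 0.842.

n = 46

For a one-sample test: n = ((z_{α} + z_β) / d)².
z_{α} + z_β = 2.326 + 0.842 = 3.168.
n = (3.168 / 0.47)² = 6.740² = 45.43.
Round up.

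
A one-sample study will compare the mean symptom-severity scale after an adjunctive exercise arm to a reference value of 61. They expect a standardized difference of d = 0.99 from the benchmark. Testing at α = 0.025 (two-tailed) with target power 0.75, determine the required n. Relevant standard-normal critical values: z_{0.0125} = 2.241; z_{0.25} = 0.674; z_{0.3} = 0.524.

n = 9

For a one-sample test: n = ((z_{α/2} + z_β) / d)².
z_{α/2} + z_β = 2.241 + 0.674 = 2.915.
n = (2.915 / 0.99)² = 2.944² = 8.67.
Round up.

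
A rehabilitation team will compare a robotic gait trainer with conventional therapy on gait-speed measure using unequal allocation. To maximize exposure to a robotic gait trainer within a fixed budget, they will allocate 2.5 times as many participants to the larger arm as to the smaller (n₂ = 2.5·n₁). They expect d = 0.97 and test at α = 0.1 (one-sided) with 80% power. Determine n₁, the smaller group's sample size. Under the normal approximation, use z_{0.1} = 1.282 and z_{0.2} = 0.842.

With allocation ratio k = n₂/n₁ = 2.5, Var(x̄₁−x̄₂) = σ²(1/n₁ + 1/(k·n₁)) = σ²·(k+1)/(k·n₁).
So n₁ = (1 + 1/k)·((z_{α} + z_β)/d)² = 1.400 × (2.124/0.97)².
n₁ = 1.400 × 4.79 = 6.7.
Round up: n₁ = 7, giving n₂ = ⌈2.5 × 7⌉ = ⌈17.5⌉ = 18.

n₁ = 7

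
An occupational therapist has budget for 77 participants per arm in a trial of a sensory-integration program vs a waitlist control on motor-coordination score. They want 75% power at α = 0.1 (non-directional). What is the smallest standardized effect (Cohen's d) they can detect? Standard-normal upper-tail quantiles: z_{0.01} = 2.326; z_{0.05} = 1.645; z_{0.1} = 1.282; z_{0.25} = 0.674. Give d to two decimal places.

For two independent groups of n = 77 each: d_min = (z_{α/2} + z_β)·√(2/n).
z-sum = 1.645 + 0.674 = 2.319.
d_min = 2.319 × √(2/77) = 2.319 × 0.1612 = 0.374.

d_min ≈ 0.37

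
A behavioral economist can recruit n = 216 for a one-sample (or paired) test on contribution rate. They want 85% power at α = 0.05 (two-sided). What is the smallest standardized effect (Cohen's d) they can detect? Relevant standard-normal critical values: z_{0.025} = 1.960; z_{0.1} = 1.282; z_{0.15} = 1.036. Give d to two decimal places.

d_min ≈ 0.20

For a single sample (or paired design) of n = 216: d_min = (z_{α/2} + z_β)/√n.
z-sum = 1.960 + 1.036 = 2.996.
d_min = 2.996 / √216 = 2.996 / 14.697 = 0.204.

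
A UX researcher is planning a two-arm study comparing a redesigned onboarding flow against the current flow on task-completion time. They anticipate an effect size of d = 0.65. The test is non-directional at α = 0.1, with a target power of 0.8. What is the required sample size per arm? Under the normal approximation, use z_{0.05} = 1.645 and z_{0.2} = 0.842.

n = 30 per group

For two independent groups with equal n: n = 2·((z_{α/2} + z_β) / d)².
z_{α/2} + z_β = 1.645 + 0.842 = 2.487.
n = 2 × (2.487 / 0.65)² = 2 × 3.826² = 2 × 14.64 = 29.3.
Round up to the next whole participant.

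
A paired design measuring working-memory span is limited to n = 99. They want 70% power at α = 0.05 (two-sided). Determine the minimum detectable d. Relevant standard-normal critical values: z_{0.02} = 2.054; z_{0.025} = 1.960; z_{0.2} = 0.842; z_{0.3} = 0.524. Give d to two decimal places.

d_min ≈ 0.25

For a single sample (or paired design) of n = 99: d_min = (z_{α/2} + z_β)/√n.
z-sum = 1.960 + 0.524 = 2.484.
d_min = 2.484 / √99 = 2.484 / 9.950 = 0.250.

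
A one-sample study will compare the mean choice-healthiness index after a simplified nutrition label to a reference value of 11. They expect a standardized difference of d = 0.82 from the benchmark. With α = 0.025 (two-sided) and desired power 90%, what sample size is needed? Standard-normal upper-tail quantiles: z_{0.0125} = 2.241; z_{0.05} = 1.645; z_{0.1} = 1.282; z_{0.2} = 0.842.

For a one-sample test: n = ((z_{α/2} + z_β) / d)².
z_{α/2} + z_β = 2.241 + 1.282 = 3.523.
n = (3.523 / 0.82)² = 4.296² = 18.46.
Round up.

n = 19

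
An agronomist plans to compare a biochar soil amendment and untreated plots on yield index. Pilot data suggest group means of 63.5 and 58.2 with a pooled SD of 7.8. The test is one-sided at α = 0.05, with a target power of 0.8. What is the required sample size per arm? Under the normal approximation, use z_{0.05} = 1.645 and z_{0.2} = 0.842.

n = 27 per group

Cohen's d = |M₁ − M₂| / SD_pooled = |63.5 − 58.2| / 7.8 = 5.3 / 7.8 = 0.679.
For two independent groups with equal n: n = 2·((z_{α} + z_β) / d)².
z_{α} + z_β = 1.645 + 0.842 = 2.487.
n = 2 × (2.487 / 0.679)² = 2 × 3.663² = 2 × 13.42 = 26.8.
Round up to the next whole participant.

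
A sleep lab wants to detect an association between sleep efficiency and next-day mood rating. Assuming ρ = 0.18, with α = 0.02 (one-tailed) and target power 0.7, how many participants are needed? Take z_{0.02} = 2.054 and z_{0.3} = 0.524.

Fisher's z: C = ½·ln((1+r)/(1−r)) = ½·ln(1.4390) = 0.1820.
n = ((z_{α} + z_β)/C)² + 3.
(2.054 + 0.524) / 0.1820 = 2.578 / 0.1820 = 14.165.
n = 14.165² + 3 = 200.64 + 3 = 203.6.
Round up.

n = 204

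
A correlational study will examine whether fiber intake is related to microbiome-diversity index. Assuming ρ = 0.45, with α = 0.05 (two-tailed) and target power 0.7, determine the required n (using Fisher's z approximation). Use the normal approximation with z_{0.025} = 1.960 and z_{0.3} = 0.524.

n = 30

Fisher's z: C = ½·ln((1+r)/(1−r)) = ½·ln(2.6364) = 0.4847.
n = ((z_{α/2} + z_β)/C)² + 3.
(1.960 + 0.524) / 0.4847 = 2.484 / 0.4847 = 5.125.
n = 5.125² + 3 = 26.26 + 3 = 29.3.
Round up.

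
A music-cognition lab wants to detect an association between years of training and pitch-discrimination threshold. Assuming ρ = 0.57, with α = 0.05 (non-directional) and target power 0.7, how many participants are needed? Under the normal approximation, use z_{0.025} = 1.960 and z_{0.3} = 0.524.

n = 18

Fisher's z: C = ½·ln((1+r)/(1−r)) = ½·ln(3.6512) = 0.6475.
n = ((z_{α/2} + z_β)/C)² + 3.
(1.960 + 0.524) / 0.6475 = 2.484 / 0.6475 = 3.836.
n = 3.836² + 3 = 14.72 + 3 = 17.7.
Round up.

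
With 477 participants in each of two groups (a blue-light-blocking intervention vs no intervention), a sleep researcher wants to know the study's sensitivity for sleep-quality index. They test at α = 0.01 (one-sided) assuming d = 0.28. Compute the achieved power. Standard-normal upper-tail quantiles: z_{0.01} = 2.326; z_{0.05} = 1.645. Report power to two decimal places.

power ≈ 0.98

For two equal groups, power = Φ(d·√(n/2) − z_{α}).
d·√(n/2) = 0.28 × √(477/2) = 0.28 × 15.443 = 4.324.
z_β = 4.324 − 2.326 = 1.998.
Power = Φ(1.998) = 0.977.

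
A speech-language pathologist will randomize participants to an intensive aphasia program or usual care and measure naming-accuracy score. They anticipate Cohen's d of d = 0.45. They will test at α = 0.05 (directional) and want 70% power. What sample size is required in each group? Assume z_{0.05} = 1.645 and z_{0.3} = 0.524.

n = 47 per group

For two independent groups with equal n: n = 2·((z_{α} + z_β) / d)².
z_{α} + z_β = 1.645 + 0.524 = 2.169.
n = 2 × (2.169 / 0.45)² = 2 × 4.820² = 2 × 23.23 = 46.5.
Round up to the next whole participant.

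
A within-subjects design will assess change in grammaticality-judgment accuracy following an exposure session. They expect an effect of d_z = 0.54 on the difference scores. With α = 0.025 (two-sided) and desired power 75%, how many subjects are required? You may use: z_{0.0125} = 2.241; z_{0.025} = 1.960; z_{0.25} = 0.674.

For a paired (one-sample on differences) test: n = ((z_{α/2} + z_β) / d)².
z_{α/2} + z_β = 2.241 + 0.674 = 2.915.
n = (2.915 / 0.54)² = 5.398² = 29.14.
Round up.

n = 30 pairs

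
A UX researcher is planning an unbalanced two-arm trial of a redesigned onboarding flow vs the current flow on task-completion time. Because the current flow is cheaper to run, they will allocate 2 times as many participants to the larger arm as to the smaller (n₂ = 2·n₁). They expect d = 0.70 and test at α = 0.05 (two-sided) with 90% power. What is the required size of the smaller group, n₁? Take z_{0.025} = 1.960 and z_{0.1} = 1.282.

n₁ = 33

With allocation ratio k = n₂/n₁ = 2, Var(x̄₁−x̄₂) = σ²(1/n₁ + 1/(k·n₁)) = σ²·(k+1)/(k·n₁).
So n₁ = (1 + 1/k)·((z_{α/2} + z_β)/d)² = 1.500 × (3.242/0.70)².
n₁ = 1.500 × 21.45 = 32.2.
Round up: n₁ = 33, giving n₂ = 2 × 33 = 66.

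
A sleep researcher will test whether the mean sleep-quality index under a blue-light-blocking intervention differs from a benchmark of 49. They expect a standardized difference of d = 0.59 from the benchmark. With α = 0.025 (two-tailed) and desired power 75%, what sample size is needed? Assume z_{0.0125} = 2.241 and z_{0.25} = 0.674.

For a one-sample test: n = ((z_{α/2} + z_β) / d)².
z_{α/2} + z_β = 2.241 + 0.674 = 2.915.
n = (2.915 / 0.59)² = 4.941² = 24.41.
Round up.

n = 25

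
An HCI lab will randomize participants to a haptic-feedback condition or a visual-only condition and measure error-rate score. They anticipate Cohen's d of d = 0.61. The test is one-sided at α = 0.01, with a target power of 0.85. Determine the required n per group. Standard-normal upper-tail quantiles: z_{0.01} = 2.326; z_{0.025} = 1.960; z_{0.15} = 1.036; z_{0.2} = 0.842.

n = 61 per group

For two independent groups with equal n: n = 2·((z_{α} + z_β) / d)².
z_{α} + z_β = 2.326 + 1.036 = 3.362.
n = 2 × (3.362 / 0.61)² = 2 × 5.511² = 2 × 30.38 = 60.8.
Round up to the next whole participant.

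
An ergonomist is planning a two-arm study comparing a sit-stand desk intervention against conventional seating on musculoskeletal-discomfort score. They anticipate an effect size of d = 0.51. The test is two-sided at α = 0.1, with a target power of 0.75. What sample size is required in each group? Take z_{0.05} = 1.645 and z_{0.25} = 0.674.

For two independent groups with equal n: n = 2·((z_{α/2} + z_β) / d)².
z_{α/2} + z_β = 1.645 + 0.674 = 2.319.
n = 2 × (2.319 / 0.51)² = 2 × 4.547² = 2 × 20.68 = 41.4.
Round up to the next whole participant.

n = 42 per group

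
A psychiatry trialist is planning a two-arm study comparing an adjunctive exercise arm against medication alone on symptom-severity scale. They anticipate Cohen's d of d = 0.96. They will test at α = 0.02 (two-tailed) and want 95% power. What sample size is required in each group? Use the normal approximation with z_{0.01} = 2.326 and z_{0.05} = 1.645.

n = 35 per group

For two independent groups with equal n: n = 2·((z_{α/2} + z_β) / d)².
z_{α/2} + z_β = 2.326 + 1.645 = 3.971.
n = 2 × (3.971 / 0.96)² = 2 × 4.136² = 2 × 17.11 = 34.2.
Round up to the next whole participant.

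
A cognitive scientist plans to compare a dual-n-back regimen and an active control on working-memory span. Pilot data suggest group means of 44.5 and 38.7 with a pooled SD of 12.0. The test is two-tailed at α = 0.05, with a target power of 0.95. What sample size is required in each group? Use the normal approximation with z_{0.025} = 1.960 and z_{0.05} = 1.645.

n = 112 per group

Cohen's d = |M₁ − M₂| / SD_pooled = |44.5 − 38.7| / 12.0 = 5.8 / 12.0 = 0.483.
For two independent groups with equal n: n = 2·((z_{α/2} + z_β) / d)².
z_{α/2} + z_β = 1.960 + 1.645 = 3.605.
n = 2 × (3.605 / 0.483)² = 2 × 7.464² = 2 × 55.71 = 111.4.
Round up to the next whole participant.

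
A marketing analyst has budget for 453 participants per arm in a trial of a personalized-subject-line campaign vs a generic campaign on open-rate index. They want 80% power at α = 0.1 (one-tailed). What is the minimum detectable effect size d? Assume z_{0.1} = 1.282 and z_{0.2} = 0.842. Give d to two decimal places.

For two independent groups of n = 453 each: d_min = (z_{α} + z_β)·√(2/n).
z-sum = 1.282 + 0.842 = 2.124.
d_min = 2.124 × √(2/453) = 2.124 × 0.0664 = 0.141.

d_min ≈ 0.14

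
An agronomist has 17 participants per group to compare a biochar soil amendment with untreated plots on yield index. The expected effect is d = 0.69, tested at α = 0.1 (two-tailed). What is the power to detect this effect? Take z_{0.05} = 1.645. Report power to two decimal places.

For two equal groups, power = Φ(d·√(n/2) − z_{α/2}).
d·√(n/2) = 0.69 × √(17/2) = 0.69 × 2.915 = 2.012.
z_β = 2.012 − 1.645 = 0.367.
Power = Φ(0.367) = 0.643.

power ≈ 0.64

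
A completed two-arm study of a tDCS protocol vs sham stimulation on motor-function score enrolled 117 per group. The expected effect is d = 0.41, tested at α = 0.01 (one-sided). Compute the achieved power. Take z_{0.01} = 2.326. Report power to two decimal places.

power ≈ 0.79

For two equal groups, power = Φ(d·√(n/2) − z_{α}).
d·√(n/2) = 0.41 × √(117/2) = 0.41 × 7.649 = 3.136.
z_β = 3.136 − 2.326 = 0.810.
Power = Φ(0.810) = 0.791.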